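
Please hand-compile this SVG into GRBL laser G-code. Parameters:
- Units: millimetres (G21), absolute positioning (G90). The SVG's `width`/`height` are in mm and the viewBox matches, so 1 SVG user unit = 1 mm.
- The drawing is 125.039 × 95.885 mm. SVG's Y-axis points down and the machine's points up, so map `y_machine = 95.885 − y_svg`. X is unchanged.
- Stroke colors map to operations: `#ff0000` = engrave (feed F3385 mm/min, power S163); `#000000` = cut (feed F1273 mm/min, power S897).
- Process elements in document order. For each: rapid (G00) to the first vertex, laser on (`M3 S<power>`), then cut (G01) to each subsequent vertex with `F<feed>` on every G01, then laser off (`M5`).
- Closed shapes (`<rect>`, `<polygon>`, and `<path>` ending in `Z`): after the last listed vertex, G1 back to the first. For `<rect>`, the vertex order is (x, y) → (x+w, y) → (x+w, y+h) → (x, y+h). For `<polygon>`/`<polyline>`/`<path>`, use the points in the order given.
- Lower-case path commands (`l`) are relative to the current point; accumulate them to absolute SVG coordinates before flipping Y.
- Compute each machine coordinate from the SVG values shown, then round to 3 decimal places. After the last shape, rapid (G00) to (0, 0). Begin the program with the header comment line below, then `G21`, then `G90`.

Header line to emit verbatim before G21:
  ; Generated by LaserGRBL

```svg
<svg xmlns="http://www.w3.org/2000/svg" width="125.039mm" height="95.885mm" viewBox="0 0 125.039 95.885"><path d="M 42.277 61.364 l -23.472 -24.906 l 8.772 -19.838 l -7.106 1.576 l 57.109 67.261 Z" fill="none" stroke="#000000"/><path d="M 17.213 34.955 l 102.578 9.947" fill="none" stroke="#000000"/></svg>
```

Since the viewBox matches the mm dimensions, user units are millimetres directly. The only transform is the Y-flip y_m = 95.885 − y_svg.

Shape 1 is a closed polygon drawn with `<path>`. Its stroke #000000 means cut at S897, F1273. After flipping Y the toolpath is (42.277,34.521) → (18.805,59.427) → (27.577,79.265) → (20.471,77.689) → (77.580,10.428) → (42.277,34.521), returning to the start.

Shape 2 is a line segment drawn with `<path>`. Its stroke #000000 means cut at S897, F1273. After flipping Y the toolpath is (17.213,60.930) → (119.791,50.983).

; Generated by LaserGRBL
G21
G90
G00 X42.277 Y34.521
M3 S897
G01 X18.805 Y59.427 F1273
G01 X27.577 Y79.265 F1273
G01 X20.471 Y77.689 F1273
G01 X77.580 Y10.428 F1273
G01 X42.277 Y34.521 F1273
M5
G00 X17.213 Y60.930
M3 S897
G01 X119.791 Y50.983 F1273
M5
G00 X0.000 Y0.000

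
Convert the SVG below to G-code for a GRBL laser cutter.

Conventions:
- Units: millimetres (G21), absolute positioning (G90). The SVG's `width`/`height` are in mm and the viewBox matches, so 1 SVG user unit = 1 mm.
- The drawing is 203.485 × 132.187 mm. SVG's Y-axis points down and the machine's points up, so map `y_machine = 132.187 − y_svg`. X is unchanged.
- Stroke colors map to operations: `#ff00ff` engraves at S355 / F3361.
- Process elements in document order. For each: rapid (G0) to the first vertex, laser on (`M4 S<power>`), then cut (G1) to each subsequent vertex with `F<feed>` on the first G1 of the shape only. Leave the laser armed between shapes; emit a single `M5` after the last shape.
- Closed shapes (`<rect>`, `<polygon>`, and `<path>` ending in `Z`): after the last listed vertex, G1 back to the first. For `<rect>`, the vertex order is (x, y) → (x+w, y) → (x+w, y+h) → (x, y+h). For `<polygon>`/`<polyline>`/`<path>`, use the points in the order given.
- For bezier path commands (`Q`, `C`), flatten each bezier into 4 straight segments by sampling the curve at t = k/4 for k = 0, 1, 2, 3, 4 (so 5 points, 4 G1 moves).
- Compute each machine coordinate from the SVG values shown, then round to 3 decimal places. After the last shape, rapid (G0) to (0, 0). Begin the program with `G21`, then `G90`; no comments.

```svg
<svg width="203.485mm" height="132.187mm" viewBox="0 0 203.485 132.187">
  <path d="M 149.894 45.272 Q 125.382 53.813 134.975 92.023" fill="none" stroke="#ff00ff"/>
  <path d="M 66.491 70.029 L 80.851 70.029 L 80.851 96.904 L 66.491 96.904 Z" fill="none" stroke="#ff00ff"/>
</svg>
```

1 u = 1 mm; y_m = 132.187 − y.

[1] `<path>` quadratic bezier, #ff00ff→engrave S355 F3361: (149.894,86.915) → (139.770,80.790) → (133.908,70.957) → (132.310,57.415) → (134.975,40.164)

[2] `<path>` rectangle, #ff00ff→engrave S355 F3361: (66.491,62.158) → (80.851,62.158) → (80.851,35.283) → (66.491,35.283) → (66.491,62.158) (closed)

G21
G90
G0 X149.894 Y86.915
M4 S355
G1 X139.770 Y80.790 F3361
G1 X133.908 Y70.957
G1 X132.310 Y57.415
G1 X134.975 Y40.164
G0 X66.491 Y62.158
M4 S355
G1 X80.851 Y62.158 F3361
G1 X80.851 Y35.283
G1 X66.491 Y35.283
G1 X66.491 Y62.158
M5
G0 X0.000 Y0.000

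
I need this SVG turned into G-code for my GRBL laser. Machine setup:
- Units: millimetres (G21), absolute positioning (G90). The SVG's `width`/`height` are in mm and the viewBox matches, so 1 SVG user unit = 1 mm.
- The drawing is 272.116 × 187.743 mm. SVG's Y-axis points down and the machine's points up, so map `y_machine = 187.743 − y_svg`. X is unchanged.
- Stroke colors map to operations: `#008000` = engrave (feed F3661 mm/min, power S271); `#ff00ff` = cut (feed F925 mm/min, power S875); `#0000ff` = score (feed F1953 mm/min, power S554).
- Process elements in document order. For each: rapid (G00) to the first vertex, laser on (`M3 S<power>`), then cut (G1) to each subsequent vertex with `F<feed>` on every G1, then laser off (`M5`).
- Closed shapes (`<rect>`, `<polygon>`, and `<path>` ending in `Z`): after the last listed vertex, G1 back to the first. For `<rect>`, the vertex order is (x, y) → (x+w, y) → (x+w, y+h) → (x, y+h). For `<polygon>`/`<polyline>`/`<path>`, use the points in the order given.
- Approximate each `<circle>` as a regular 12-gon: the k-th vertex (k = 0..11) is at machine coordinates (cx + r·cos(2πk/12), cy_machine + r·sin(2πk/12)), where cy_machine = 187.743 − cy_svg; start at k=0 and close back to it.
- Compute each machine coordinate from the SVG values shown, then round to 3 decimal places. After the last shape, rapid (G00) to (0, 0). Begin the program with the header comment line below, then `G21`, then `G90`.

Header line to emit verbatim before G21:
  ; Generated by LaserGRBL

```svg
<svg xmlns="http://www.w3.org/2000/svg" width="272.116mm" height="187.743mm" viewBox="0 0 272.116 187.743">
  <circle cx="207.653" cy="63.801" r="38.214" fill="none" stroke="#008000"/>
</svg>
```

Since the viewBox matches the mm dimensions, user units are millimetres directly. The only transform is the Y-flip y_m = 187.743 − y_svg.

Shape 1 is a circle drawn with `<circle>`. Its stroke #008000 means engrave at S271, F3661. After flipping Y the toolpath is (245.867,123.942) → (240.747,143.049) → (226.760,157.036) → (207.653,162.156) → (188.546,157.036) → (174.559,143.049) → (169.439,123.942) → (174.559,104.835) → (188.546,90.848) → (207.653,85.728) → (226.760,90.848) → (240.747,104.835) → (245.867,123.942), returning to the start.

; Generated by LaserGRBL
G21
G90
G00 X245.867 Y123.942
M3 S271
G1 X240.747 Y143.049 F3661
G1 X226.760 Y157.036 F3661
G1 X207.653 Y162.156 F3661
G1 X188.546 Y157.036 F3661
G1 X174.559 Y143.049 F3661
G1 X169.439 Y123.942 F3661
G1 X174.559 Y104.835 F3661
G1 X188.546 Y90.848 F3661
G1 X207.653 Y85.728 F3661
G1 X226.760 Y90.848 F3661
G1 X240.747 Y104.835 F3661
G1 X245.867 Y123.942 F3661
M5
G00 X0.000 Y0.000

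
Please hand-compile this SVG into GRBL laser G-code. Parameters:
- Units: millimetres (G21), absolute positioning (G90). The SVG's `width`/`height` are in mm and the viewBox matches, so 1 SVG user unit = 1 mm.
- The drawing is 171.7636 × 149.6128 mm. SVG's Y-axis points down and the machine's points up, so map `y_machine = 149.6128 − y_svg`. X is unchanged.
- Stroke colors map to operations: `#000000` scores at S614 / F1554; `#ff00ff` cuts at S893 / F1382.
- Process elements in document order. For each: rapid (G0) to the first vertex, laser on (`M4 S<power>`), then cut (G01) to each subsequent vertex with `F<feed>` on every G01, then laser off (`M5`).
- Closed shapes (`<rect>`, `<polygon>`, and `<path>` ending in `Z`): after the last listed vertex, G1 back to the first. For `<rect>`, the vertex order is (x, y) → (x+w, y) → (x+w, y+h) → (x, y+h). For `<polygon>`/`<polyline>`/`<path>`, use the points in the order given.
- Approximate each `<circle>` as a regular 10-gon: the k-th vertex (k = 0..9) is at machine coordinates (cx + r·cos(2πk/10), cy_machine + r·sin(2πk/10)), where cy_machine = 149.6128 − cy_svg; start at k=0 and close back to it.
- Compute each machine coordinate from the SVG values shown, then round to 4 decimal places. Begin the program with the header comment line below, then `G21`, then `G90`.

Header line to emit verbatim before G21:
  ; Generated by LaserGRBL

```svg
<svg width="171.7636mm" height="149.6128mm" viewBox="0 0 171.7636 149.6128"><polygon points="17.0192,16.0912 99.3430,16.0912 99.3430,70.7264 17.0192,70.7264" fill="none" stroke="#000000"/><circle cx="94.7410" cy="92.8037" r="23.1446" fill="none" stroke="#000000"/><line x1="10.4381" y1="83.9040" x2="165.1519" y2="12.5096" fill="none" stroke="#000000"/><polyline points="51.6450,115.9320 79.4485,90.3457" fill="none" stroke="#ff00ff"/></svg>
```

Since the viewBox matches the mm dimensions, user units are millimetres directly. The only transform is the Y-flip y_m = 149.6128 − y_svg.

Shape 1 is a rectangle drawn with `<polygon>`. Its stroke #000000 means score at S614, F1554. After flipping Y the toolpath is (17.0192,133.5216) → (99.3430,133.5216) → (99.3430,78.8864) → (17.0192,78.8864) → (17.0192,133.5216), returning to the start.

Shape 2 is a circle drawn with `<circle>`. Its stroke #000000 means score at S614, F1554. After flipping Y the toolpath is (117.8856,56.8091) → (113.4654,70.4132) → (101.8931,78.8209) → (87.5889,78.8209) → (76.0166,70.4132) → (71.5964,56.8091) → (76.0166,43.2050) → (87.5889,34.7973) → (101.8931,34.7973) → (113.4654,43.2050) → (117.8856,56.8091), returning to the start.

Shape 3 is a line segment drawn with `<line>`. Its stroke #000000 means score at S614, F1554. After flipping Y the toolpath is (10.4381,65.7088) → (165.1519,137.1032).

Shape 4 is a line segment drawn with `<polyline>`. Its stroke #ff00ff means cut at S893, F1382. After flipping Y the toolpath is (51.6450,33.6808) → (79.4485,59.2671).

; Generated by LaserGRBL
G21
G90
G0 X17.0192 Y133.5216
M4 S614
G01 X99.3430 Y133.5216 F1554
G01 X99.3430 Y78.8864 F1554
G01 X17.0192 Y78.8864 F1554
G01 X17.0192 Y133.5216 F1554
M5
G0 X117.8856 Y56.8091
M4 S614
G01 X113.4654 Y70.4132 F1554
G01 X101.8931 Y78.8209 F1554
G01 X87.5889 Y78.8209 F1554
G01 X76.0166 Y70.4132 F1554
G01 X71.5964 Y56.8091 F1554
G01 X76.0166 Y43.2050 F1554
G01 X87.5889 Y34.7973 F1554
G01 X101.8931 Y34.7973 F1554
G01 X113.4654 Y43.2050 F1554
G01 X117.8856 Y56.8091 F1554
M5
G0 X10.4381 Y65.7088
M4 S614
G01 X165.1519 Y137.1032 F1554
M5
G0 X51.6450 Y33.6808
M4 S893
G01 X79.4485 Y59.2671 F1382
M5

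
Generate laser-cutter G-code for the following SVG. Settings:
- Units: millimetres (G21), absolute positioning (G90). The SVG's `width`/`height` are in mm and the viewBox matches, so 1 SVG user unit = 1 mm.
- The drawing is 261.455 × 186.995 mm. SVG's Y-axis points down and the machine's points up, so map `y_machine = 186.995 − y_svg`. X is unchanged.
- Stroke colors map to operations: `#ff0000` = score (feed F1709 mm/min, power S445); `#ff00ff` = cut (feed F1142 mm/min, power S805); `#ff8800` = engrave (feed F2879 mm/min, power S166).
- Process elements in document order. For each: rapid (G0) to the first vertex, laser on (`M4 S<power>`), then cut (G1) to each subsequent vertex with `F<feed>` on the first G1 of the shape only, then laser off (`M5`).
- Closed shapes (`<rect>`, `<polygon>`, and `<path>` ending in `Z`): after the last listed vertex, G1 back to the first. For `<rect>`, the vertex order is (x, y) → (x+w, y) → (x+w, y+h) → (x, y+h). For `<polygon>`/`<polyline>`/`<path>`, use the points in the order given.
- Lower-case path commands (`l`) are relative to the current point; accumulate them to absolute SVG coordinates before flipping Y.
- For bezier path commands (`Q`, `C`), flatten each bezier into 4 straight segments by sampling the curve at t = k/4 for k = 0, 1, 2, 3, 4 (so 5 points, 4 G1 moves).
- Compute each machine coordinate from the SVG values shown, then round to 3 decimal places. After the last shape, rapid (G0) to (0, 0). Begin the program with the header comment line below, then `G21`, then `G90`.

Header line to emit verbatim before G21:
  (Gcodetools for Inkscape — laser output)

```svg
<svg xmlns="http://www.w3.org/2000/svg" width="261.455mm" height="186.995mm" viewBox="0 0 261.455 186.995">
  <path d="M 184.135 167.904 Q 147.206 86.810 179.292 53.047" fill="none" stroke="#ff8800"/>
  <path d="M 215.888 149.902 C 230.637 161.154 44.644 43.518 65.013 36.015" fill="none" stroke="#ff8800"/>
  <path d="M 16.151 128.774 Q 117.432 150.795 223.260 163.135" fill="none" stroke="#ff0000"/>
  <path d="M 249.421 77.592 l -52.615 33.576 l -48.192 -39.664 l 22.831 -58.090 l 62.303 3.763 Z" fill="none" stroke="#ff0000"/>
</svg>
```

(Gcodetools for Inkscape — laser output)
G21
G90
G0 X184.135 Y19.091
M4 S166
G1 X169.984 Y56.680 F2879
G1 X164.460 Y88.352
G1 X167.562 Y114.108
G1 X179.292 Y133.948
M5
G0 X215.888 Y37.093
M4 S166
G1 X195.672 Y49.086 F2879
G1 X138.343 Y87.003
G1 X82.068 Y128.438
G1 X65.013 Y150.980
M5
G0 X16.151 Y58.221
M4 S445
G1 X67.076 Y47.816 F1709
G1 X118.569 Y38.620
G1 X170.630 Y30.635
G1 X223.260 Y23.860
M5
G0 X249.421 Y109.403
M4 S445
G1 X196.806 Y75.827 F1709
G1 X148.614 Y115.491
G1 X171.445 Y173.581
G1 X233.748 Y169.818
G1 X249.421 Y109.403
M5
G0 X0.000 Y0.000

Since the viewBox matches the mm dimensions, user units are millimetres directly. The only transform is the Y-flip y_m = 186.995 − y_svg.

Shape 1 is a quadratic bezier drawn with `<path>`. Its stroke #ff8800 means engrave at S166, F2879. After flipping Y the toolpath is (184.135,19.091) → (169.984,56.680) → (164.460,88.352) → (167.562,114.108) → (179.292,133.948).

Shape 2 is a cubic bezier drawn with `<path>`. Its stroke #ff8800 means engrave at S166, F2879. After flipping Y the toolpath is (215.888,37.093) → (195.672,49.086) → (138.343,87.003) → (82.068,128.438) → (65.013,150.980).

Shape 3 is a quadratic bezier drawn with `<path>`. Its stroke #ff0000 means score at S445, F1709. After flipping Y the toolpath is (16.151,58.221) → (67.076,47.816) → (118.569,38.620) → (170.630,30.635) → (223.260,23.860).

Shape 4 is a regular polygon drawn with `<path>`. Its stroke #ff0000 means score at S445, F1709. After flipping Y the toolpath is (249.421,109.403) → (196.806,75.827) → (148.614,115.491) → (171.445,173.581) → (233.748,169.818) → (249.421,109.403), returning to the start.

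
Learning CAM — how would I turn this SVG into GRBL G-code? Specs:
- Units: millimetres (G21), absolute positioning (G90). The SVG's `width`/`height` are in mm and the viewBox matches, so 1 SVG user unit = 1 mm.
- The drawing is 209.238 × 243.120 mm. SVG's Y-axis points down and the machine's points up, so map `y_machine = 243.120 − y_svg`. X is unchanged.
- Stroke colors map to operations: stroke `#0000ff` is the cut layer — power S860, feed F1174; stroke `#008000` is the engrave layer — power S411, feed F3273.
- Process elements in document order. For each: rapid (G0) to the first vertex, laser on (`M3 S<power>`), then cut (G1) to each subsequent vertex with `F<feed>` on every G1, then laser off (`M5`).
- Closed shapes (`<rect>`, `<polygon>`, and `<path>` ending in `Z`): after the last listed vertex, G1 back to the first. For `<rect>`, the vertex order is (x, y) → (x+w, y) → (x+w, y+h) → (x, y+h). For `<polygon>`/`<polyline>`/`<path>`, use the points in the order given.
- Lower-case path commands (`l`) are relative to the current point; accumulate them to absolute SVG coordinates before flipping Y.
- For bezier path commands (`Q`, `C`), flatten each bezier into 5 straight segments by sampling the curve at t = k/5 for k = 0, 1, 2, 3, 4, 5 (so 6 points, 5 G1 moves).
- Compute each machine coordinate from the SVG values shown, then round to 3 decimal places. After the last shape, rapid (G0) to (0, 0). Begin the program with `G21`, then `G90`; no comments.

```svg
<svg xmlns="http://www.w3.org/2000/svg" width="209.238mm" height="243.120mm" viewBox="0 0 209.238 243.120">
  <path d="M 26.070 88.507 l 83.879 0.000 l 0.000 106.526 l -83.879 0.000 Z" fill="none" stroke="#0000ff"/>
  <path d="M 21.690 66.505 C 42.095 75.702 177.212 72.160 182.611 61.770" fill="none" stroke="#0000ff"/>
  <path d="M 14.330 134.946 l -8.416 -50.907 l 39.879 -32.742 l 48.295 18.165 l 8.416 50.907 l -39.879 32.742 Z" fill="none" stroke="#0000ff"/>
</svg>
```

G21
G90
G0 X26.070 Y154.613
M3 S860
G1 X109.949 Y154.613 F1174
G1 X109.949 Y48.087 F1174
G1 X26.070 Y48.087 F1174
G1 X26.070 Y154.613 F1174
M5
G0 X21.690 Y176.615
M3 S860
G1 X45.743 Y172.578 F1174
G1 X85.594 Y171.316 F1174
G1 X129.511 Y172.546 F1174
G1 X165.761 Y175.985 F1174
G1 X182.611 Y181.350 F1174
M5
G0 X14.330 Y108.174
M3 S860
G1 X5.914 Y159.081 F1174
G1 X45.793 Y191.823 F1174
G1 X94.088 Y173.658 F1174
G1 X102.504 Y122.751 F1174
G1 X62.625 Y90.009 F1174
G1 X14.330 Y108.174 F1174
M5
G0 X0.000 Y0.000

viewBox `0 0 209.238 243.120` with mm width/height → 1 unit = 1 mm. Flip: y_m = 243.120 − y_svg.

**Shape 1** — `<path>` rectangle, stroke `#0000ff` → cut (S860, F1174). Machine vertices: (26.070,154.613) → (109.949,154.613) → (109.949,48.087) → (26.070,48.087) → (26.070,154.613). Closed: final G1 returns to the first vertex.

**Shape 2** — `<path>` cubic bezier, stroke `#0000ff` → cut (S860, F1174). Control points (SVG): P0=(21.690,66.505), P1=(42.095,75.702), P2=(177.212,72.160), P3=(182.611,61.770); sampled at t=k/5. Machine vertices: (21.690,176.615) → (45.743,172.578) → (85.594,171.316) → (129.511,172.546) → (165.761,175.985) → (182.611,181.350). Open path.

**Shape 3** — `<path>` regular polygon, stroke `#0000ff` → cut (S860, F1174). Machine vertices: (14.330,108.174) → (5.914,159.081) → (45.793,191.823) → (94.088,173.658) → (102.504,122.751) → (62.625,90.009) → (14.330,108.174). Closed: final G1 returns to the first vertex.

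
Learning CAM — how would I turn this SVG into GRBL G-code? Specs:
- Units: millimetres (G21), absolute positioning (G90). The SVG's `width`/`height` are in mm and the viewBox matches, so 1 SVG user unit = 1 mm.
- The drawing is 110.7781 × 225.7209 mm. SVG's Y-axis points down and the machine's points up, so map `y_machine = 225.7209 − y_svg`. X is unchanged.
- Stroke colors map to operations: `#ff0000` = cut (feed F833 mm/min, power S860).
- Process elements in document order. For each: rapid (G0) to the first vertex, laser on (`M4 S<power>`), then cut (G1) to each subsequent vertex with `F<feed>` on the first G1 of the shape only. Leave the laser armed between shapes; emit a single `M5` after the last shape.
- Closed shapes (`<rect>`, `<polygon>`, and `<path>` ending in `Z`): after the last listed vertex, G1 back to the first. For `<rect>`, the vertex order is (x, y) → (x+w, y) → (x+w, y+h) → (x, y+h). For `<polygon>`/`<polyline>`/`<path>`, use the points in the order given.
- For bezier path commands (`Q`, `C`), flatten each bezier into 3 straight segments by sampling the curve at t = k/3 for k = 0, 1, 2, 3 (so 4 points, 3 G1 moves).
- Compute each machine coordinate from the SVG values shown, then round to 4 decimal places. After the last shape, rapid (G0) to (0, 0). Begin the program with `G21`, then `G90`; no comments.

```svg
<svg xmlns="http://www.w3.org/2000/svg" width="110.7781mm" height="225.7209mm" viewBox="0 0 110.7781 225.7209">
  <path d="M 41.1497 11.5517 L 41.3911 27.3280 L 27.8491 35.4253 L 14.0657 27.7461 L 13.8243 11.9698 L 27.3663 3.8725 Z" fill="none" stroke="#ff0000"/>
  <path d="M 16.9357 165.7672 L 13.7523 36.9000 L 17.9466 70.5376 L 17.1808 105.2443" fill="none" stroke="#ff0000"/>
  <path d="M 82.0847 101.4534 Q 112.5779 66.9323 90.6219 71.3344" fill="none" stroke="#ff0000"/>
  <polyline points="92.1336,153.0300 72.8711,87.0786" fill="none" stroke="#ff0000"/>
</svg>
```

G21
G90
G0 X41.1497 Y214.1692
M4 S860
G1 X41.3911 Y198.3929 F833
G1 X27.8491 Y190.2956
G1 X14.0657 Y197.9748
G1 X13.8243 Y213.7511
G1 X27.3663 Y221.8484
G1 X41.1497 Y214.1692
G0 X16.9357 Y59.9537
M4 S860
G1 X13.7523 Y188.8209 F833
G1 X17.9466 Y155.1833
G1 X17.1808 Y120.4766
G0 X82.0847 Y124.2675
M4 S860
G1 X96.5858 Y142.9568 F833
G1 X99.4315 Y152.9964
G1 X90.6219 Y154.3865
G0 X92.1336 Y72.6909
M4 S860
G1 X72.8711 Y138.6423 F833
M5
G0 X0.0000 Y0.0000

viewBox `0 0 110.7781 225.7209` with mm width/height → 1 unit = 1 mm. Flip: y_m = 225.7209 − y_svg.

**Shape 1** — `<path>` regular polygon, stroke `#ff0000` → cut (S860, F833). Machine vertices: (41.1497,214.1692) → (41.3911,198.3929) → (27.8491,190.2956) → (14.0657,197.9748) → (13.8243,213.7511) → (27.3663,221.8484) → (41.1497,214.1692). Closed: final G1 returns to the first vertex.

**Shape 2** — `<path>` open polyline, stroke `#ff0000` → cut (S860, F833). Machine vertices: (16.9357,59.9537) → (13.7523,188.8209) → (17.9466,155.1833) → (17.1808,120.4766). Open path.

**Shape 3** — `<path>` quadratic bezier, stroke `#ff0000` → cut (S860, F833). Control points (SVG): P0=(82.0847,101.4534), P1=(112.5779,66.9323), P2=(90.6219,71.3344); sampled at t=k/3. Machine vertices: (82.0847,124.2675) → (96.5858,142.9568) → (99.4315,152.9964) → (90.6219,154.3865). Open path.

**Shape 4** — `<polyline>` line segment, stroke `#ff0000` → cut (S860, F833). Machine vertices: (92.1336,72.6909) → (72.8711,138.6423). Open path.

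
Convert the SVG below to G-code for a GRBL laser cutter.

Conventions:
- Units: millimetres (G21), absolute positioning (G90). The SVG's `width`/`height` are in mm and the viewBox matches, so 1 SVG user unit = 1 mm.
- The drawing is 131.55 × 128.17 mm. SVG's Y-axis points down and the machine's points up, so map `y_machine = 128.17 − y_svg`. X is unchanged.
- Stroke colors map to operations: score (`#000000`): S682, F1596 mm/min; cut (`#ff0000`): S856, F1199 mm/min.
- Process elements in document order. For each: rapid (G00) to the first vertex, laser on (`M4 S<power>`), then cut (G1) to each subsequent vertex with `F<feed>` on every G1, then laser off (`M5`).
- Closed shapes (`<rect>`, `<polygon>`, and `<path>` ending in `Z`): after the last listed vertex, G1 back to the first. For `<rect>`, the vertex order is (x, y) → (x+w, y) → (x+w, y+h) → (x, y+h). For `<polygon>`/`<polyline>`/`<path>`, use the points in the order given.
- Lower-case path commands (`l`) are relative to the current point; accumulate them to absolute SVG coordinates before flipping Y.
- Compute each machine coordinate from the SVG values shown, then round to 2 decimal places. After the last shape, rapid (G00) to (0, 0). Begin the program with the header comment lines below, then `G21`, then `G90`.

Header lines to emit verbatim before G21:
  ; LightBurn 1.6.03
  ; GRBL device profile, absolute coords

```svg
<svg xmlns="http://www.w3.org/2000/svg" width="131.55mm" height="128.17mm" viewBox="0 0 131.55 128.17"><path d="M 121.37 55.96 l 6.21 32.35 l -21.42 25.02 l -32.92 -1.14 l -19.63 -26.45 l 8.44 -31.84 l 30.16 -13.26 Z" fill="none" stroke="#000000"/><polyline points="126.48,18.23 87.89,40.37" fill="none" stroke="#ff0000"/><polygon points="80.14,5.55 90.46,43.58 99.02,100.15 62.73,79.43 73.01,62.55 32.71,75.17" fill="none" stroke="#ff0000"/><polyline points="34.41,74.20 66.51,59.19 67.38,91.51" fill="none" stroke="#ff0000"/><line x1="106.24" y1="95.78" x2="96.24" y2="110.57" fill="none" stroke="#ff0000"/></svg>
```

; LightBurn 1.6.03
; GRBL device profile, absolute coords
G21
G90
G00 X121.37 Y72.21
M4 S682
G1 X127.58 Y39.86 F1596
G1 X106.16 Y14.84 F1596
G1 X73.24 Y15.98 F1596
G1 X53.61 Y42.43 F1596
G1 X62.05 Y74.27 F1596
G1 X92.21 Y87.53 F1596
G1 X121.37 Y72.21 F1596
M5
G00 X126.48 Y109.94
M4 S856
G1 X87.89 Y87.80 F1199
M5
G00 X80.14 Y122.62
M4 S856
G1 X90.46 Y84.59 F1199
G1 X99.02 Y28.02 F1199
G1 X62.73 Y48.74 F1199
G1 X73.01 Y65.62 F1199
G1 X32.71 Y53.00 F1199
G1 X80.14 Y122.62 F1199
M5
G00 X34.41 Y53.97
M4 S856
G1 X66.51 Y68.98 F1199
G1 X67.38 Y36.66 F1199
M5
G00 X106.24 Y32.39
M4 S856
G1 X96.24 Y17.60 F1199
M5
G00 X0.00 Y0.00

viewBox `0 0 131.55 128.17` with mm width/height → 1 unit = 1 mm. Flip: y_m = 128.17 − y_svg.

**Shape 1** — `<path>` regular polygon, stroke `#000000` → score (S682, F1596). Machine vertices: (121.37,72.21) → (127.58,39.86) → (106.16,14.84) → (73.24,15.98) → (53.61,42.43) → (62.05,74.27) → (92.21,87.53) → (121.37,72.21). Closed: final G1 returns to the first vertex.

**Shape 2** — `<polyline>` line segment, stroke `#ff0000` → cut (S856, F1199). Machine vertices: (126.48,109.94) → (87.89,87.80). Open path.

**Shape 3** — `<polygon>` closed polygon, stroke `#ff0000` → cut (S856, F1199). Machine vertices: (80.14,122.62) → (90.46,84.59) → (99.02,28.02) → (62.73,48.74) → (73.01,65.62) → (32.71,53.00) → (80.14,122.62). Closed: final G1 returns to the first vertex.

**Shape 4** — `<polyline>` open polyline, stroke `#ff0000` → cut (S856, F1199). Machine vertices: (34.41,53.97) → (66.51,68.98) → (67.38,36.66). Open path.

**Shape 5** — `<line>` line segment, stroke `#ff0000` → cut (S856, F1199). Machine vertices: (106.24,32.39) → (96.24,17.60). Open path.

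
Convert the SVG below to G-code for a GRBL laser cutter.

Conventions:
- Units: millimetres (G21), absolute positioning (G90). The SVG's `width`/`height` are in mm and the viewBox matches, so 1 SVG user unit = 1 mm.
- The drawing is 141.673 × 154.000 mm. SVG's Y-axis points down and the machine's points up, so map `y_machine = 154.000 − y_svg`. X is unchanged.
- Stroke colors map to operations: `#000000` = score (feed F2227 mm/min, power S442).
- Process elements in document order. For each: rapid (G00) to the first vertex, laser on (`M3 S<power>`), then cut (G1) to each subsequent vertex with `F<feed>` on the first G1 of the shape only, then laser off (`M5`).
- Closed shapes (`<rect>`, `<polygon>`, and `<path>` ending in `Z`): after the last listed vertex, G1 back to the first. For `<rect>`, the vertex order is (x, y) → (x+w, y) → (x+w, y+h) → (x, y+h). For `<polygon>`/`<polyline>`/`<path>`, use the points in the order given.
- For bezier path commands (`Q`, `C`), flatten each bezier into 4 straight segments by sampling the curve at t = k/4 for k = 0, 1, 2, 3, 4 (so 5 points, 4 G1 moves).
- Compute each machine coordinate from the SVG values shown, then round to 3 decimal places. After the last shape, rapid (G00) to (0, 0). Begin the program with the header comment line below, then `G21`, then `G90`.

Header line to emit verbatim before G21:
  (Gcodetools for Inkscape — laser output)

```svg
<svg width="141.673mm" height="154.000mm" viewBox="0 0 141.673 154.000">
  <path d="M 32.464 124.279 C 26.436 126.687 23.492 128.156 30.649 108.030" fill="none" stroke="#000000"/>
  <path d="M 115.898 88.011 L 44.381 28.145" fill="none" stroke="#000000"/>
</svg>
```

(Gcodetools for Inkscape — laser output)
G21
G90
G00 X32.464 Y29.721
M3 S442
G1 X28.631 Y28.414 F2227
G1 X26.612 Y29.395
G1 X27.066 Y34.602
G1 X30.649 Y45.970
M5
G00 X115.898 Y65.989
M3 S442
G1 X44.381 Y125.855 F2227
M5
G00 X0.000 Y0.000

1 u = 1 mm; y_m = 154.000 − y.

[1] `<path>` cubic bezier, #000000→score S442 F2227: (32.464,29.721) → (28.631,28.414) → (26.612,29.395) → (27.066,34.602) → (30.649,45.970)

[2] `<path>` line segment, #000000→score S442 F2227: (115.898,65.989) → (44.381,125.855)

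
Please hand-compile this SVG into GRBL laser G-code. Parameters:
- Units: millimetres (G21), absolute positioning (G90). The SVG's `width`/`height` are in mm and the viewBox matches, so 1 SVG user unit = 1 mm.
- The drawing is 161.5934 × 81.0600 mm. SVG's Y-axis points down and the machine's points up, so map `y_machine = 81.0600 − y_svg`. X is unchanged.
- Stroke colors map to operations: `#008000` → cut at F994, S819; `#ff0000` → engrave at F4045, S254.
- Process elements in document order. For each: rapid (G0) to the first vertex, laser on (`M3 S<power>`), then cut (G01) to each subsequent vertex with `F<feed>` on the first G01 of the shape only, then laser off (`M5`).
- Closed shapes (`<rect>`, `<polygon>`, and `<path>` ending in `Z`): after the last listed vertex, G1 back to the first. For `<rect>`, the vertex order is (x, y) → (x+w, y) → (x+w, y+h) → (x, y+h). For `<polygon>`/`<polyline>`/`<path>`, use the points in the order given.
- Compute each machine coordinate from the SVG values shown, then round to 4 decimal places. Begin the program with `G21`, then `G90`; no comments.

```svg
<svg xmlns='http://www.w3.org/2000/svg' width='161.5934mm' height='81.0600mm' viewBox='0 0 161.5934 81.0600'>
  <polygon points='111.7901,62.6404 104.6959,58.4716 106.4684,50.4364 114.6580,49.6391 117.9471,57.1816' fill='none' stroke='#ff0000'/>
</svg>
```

G21
G90
G0 X111.7901 Y18.4196
M3 S254
G01 X104.6959 Y22.5884 F4045
G01 X106.4684 Y30.6236
G01 X114.6580 Y31.4209
G01 X117.9471 Y23.8784
G01 X111.7901 Y18.4196
M5

viewBox `0 0 161.5934 81.0600` with mm width/height → 1 unit = 1 mm. Flip: y_m = 81.0600 − y_svg.

**Shape 1** — `<polygon>` regular polygon, stroke `#ff0000` → engrave (S254, F4045). Machine vertices: (111.7901,18.4196) → (104.6959,22.5884) → (106.4684,30.6236) → (114.6580,31.4209) → (117.9471,23.8784) → (111.7901,18.4196). Closed: final G1 returns to the first vertex.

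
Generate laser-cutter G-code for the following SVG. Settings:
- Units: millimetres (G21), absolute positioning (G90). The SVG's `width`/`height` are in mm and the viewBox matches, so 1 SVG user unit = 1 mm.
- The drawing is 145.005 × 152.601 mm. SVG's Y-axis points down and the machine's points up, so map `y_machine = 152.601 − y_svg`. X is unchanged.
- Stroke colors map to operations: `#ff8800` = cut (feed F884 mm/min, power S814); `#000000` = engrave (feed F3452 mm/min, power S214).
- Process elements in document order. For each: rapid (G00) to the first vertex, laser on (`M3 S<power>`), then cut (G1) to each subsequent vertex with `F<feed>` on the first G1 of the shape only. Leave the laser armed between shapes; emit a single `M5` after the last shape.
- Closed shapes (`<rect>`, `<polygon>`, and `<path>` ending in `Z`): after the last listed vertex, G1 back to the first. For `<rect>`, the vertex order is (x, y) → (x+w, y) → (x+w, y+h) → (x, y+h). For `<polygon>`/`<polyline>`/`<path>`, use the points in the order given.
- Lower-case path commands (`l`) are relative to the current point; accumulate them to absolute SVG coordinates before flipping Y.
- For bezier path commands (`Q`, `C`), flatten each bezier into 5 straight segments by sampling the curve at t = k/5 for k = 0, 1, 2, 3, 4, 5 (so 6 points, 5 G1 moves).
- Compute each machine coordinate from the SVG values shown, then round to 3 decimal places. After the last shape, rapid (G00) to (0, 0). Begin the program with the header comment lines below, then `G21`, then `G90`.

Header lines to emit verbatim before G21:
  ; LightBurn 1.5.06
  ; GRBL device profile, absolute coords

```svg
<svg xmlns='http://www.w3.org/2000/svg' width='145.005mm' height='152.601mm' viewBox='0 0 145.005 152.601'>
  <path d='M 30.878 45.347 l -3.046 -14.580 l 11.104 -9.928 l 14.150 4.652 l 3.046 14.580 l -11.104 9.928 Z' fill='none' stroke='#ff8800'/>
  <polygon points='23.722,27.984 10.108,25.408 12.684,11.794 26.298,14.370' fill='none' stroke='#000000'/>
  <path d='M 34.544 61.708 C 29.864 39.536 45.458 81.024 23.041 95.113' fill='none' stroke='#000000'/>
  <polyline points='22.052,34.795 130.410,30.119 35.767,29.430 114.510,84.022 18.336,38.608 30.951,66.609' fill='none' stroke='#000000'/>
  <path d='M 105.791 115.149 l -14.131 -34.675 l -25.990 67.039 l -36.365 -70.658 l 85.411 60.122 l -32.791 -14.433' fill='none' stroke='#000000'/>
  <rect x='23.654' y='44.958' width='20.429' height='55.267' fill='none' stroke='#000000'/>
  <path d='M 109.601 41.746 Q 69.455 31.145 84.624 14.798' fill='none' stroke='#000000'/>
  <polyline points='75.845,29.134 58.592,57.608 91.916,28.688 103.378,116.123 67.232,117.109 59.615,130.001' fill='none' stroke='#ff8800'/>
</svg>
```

Since the viewBox matches the mm dimensions, user units are millimetres directly. The only transform is the Y-flip y_m = 152.601 − y_svg.

Shape 1 is a regular polygon drawn with `<path>`. Its stroke #ff8800 means cut at S814, F884. After flipping Y the toolpath is (30.878,107.254) → (27.832,121.834) → (38.936,131.762) → (53.086,127.110) → (56.132,112.530) → (45.028,102.602) → (30.878,107.254), returning to the start.

Shape 2 is a regular polygon drawn with `<polygon>`. Its stroke #000000 means engrave at S214, F3452. After flipping Y the toolpath is (23.722,124.617) → (10.108,127.193) → (12.684,140.807) → (26.298,138.231) → (23.722,124.617), returning to the start.

Shape 3 is a cubic bezier drawn with `<path>`. Its stroke #000000 means engrave at S214, F3452. After flipping Y the toolpath is (34.544,90.893) → (33.703,97.285) → (34.929,92.770) → (35.426,81.719) → (32.396,68.501) → (23.041,57.488).

Shape 4 is a open polyline drawn with `<polyline>`. Its stroke #000000 means engrave at S214, F3452. After flipping Y the toolpath is (22.052,117.806) → (130.410,122.482) → (35.767,123.171) → (114.510,68.579) → (18.336,113.993) → (30.951,85.992).

Shape 5 is a open polyline drawn with `<path>`. Its stroke #000000 means engrave at S214, F3452. After flipping Y the toolpath is (105.791,37.452) → (91.660,72.127) → (65.670,5.088) → (29.305,75.746) → (114.716,15.624) → (81.925,30.057).

Shape 6 is a rectangle drawn with `<rect>`. Its stroke #000000 means engrave at S214, F3452. After flipping Y the toolpath is (23.654,107.643) → (44.083,107.643) → (44.083,52.376) → (23.654,52.376) → (23.654,107.643), returning to the start.

Shape 7 is a quadratic bezier drawn with `<path>`. Its stroke #000000 means engrave at S214, F3452. After flipping Y the toolpath is (109.601,110.855) → (95.755,115.325) → (86.335,120.255) → (81.339,125.645) → (80.769,131.494) → (84.624,137.803).

Shape 8 is a open polyline drawn with `<polyline>`. Its stroke #ff8800 means cut at S814, F884. After flipping Y the toolpath is (75.845,123.467) → (58.592,94.993) → (91.916,123.913) → (103.378,36.478) → (67.232,35.492) → (59.615,22.600).

; LightBurn 1.5.06
; GRBL device profile, absolute coords
G21
G90
G00 X30.878 Y107.254
M3 S814
G1 X27.832 Y121.834 F884
G1 X38.936 Y131.762
G1 X53.086 Y127.110
G1 X56.132 Y112.530
G1 X45.028 Y102.602
G1 X30.878 Y107.254
G00 X23.722 Y124.617
M3 S214
G1 X10.108 Y127.193 F3452
G1 X12.684 Y140.807
G1 X26.298 Y138.231
G1 X23.722 Y124.617
G00 X34.544 Y90.893
M3 S214
G1 X33.703 Y97.285 F3452
G1 X34.929 Y92.770
G1 X35.426 Y81.719
G1 X32.396 Y68.501
G1 X23.041 Y57.488
G00 X22.052 Y117.806
M3 S214
G1 X130.410 Y122.482 F3452
G1 X35.767 Y123.171
G1 X114.510 Y68.579
G1 X18.336 Y113.993
G1 X30.951 Y85.992
G00 X105.791 Y37.452
M3 S214
G1 X91.660 Y72.127 F3452
G1 X65.670 Y5.088
G1 X29.305 Y75.746
G1 X114.716 Y15.624
G1 X81.925 Y30.057
G00 X23.654 Y107.643
M3 S214
G1 X44.083 Y107.643 F3452
G1 X44.083 Y52.376
G1 X23.654 Y52.376
G1 X23.654 Y107.643
G00 X109.601 Y110.855
M3 S214
G1 X95.755 Y115.325 F3452
G1 X86.335 Y120.255
G1 X81.339 Y125.645
G1 X80.769 Y131.494
G1 X84.624 Y137.803
G00 X75.845 Y123.467
M3 S814
G1 X58.592 Y94.993 F884
G1 X91.916 Y123.913
G1 X103.378 Y36.478
G1 X67.232 Y35.492
G1 X59.615 Y22.600
M5
G00 X0.000 Y0.000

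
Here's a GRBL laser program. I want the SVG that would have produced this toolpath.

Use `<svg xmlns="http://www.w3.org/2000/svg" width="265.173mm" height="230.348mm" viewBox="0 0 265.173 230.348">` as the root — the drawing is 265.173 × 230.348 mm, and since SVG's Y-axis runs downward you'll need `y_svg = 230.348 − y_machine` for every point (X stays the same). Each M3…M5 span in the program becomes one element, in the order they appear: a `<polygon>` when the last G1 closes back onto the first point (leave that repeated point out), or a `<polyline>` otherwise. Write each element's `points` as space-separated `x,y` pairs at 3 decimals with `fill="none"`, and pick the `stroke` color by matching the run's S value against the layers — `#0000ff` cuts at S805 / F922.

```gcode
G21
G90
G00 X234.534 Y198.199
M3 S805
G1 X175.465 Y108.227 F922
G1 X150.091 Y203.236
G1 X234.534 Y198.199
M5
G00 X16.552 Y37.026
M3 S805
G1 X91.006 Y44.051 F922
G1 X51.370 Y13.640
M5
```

Each laser-on run becomes one SVG element. Flip Y back into SVG space with y_svg = 230.348 − y_machine. Every run uses S805, so all elements get stroke `#0000ff` (cut).

Run 1: The run returns to its start, so emit a `<polygon>` with points (Y-flipped): 234.534,32.149 175.465,122.121 150.091,27.112.

Run 2: The run is open, so emit a `<polyline>` with points (Y-flipped): 16.552,193.322 91.006,186.297 51.370,216.708.

<svg xmlns="http://www.w3.org/2000/svg" width="265.173mm" height="230.348mm" viewBox="0 0 265.173 230.348">
  <polygon points="234.534,32.149 175.465,122.121 150.091,27.112" fill="none" stroke="#0000ff"/>
  <polyline points="16.552,193.322 91.006,186.297 51.370,216.708" fill="none" stroke="#0000ff"/>
</svg>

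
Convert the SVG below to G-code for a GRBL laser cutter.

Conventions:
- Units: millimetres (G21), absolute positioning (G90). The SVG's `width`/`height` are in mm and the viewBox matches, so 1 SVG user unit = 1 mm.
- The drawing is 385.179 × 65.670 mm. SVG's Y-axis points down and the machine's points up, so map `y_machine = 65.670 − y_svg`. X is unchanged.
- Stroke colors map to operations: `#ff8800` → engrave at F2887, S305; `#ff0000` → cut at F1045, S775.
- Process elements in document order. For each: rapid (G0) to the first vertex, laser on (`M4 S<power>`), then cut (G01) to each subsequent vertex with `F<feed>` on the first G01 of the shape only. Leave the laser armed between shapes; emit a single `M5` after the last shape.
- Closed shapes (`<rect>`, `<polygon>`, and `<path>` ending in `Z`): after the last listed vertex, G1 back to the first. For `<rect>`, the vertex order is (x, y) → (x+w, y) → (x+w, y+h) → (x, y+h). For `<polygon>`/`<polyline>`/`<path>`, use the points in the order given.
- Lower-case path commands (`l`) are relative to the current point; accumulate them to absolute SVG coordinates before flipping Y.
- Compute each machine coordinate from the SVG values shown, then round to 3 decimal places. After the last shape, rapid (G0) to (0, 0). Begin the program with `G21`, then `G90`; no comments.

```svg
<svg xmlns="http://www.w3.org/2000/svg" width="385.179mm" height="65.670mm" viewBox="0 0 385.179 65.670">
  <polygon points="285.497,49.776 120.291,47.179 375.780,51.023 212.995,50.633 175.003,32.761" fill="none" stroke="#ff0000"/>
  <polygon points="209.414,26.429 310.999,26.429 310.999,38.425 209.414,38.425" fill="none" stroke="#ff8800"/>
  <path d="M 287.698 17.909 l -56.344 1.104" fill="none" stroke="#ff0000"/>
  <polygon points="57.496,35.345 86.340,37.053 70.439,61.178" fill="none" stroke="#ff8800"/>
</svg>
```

G21
G90
G0 X285.497 Y15.894
M4 S775
G01 X120.291 Y18.491 F1045
G01 X375.780 Y14.647
G01 X212.995 Y15.037
G01 X175.003 Y32.909
G01 X285.497 Y15.894
G0 X209.414 Y39.241
M4 S305
G01 X310.999 Y39.241 F2887
G01 X310.999 Y27.245
G01 X209.414 Y27.245
G01 X209.414 Y39.241
G0 X287.698 Y47.761
M4 S775
G01 X231.354 Y46.657 F1045
G0 X57.496 Y30.325
M4 S305
G01 X86.340 Y28.617 F2887
G01 X70.439 Y4.492
G01 X57.496 Y30.325
M5
G0 X0.000 Y0.000

Since the viewBox matches the mm dimensions, user units are millimetres directly. The only transform is the Y-flip y_m = 65.670 − y_svg.

Shape 1 is a closed polygon drawn with `<polygon>`. Its stroke #ff0000 means cut at S775, F1045. After flipping Y the toolpath is (285.497,15.894) → (120.291,18.491) → (375.780,14.647) → (212.995,15.037) → (175.003,32.909) → (285.497,15.894), returning to the start.

Shape 2 is a rectangle drawn with `<polygon>`. Its stroke #ff8800 means engrave at S305, F2887. After flipping Y the toolpath is (209.414,39.241) → (310.999,39.241) → (310.999,27.245) → (209.414,27.245) → (209.414,39.241), returning to the start.

Shape 3 is a line segment drawn with `<path>`. Its stroke #ff0000 means cut at S775, F1045. After flipping Y the toolpath is (287.698,47.761) → (231.354,46.657).

Shape 4 is a regular polygon drawn with `<polygon>`. Its stroke #ff8800 means engrave at S305, F2887. After flipping Y the toolpath is (57.496,30.325) → (86.340,28.617) → (70.439,4.492) → (57.496,30.325), returning to the start.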